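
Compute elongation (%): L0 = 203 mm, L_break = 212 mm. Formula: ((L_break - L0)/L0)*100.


Formula: Elongation (%) = ((L_break - L0) / L0) * 100
Step 1: Extension = 212 - 203 = 9 mm
Step 2: Elongation = (9 / 203) * 100
Step 3: Elongation = 0.044335 * 100 = 4.4335% ≈ 4.4%

4.4%


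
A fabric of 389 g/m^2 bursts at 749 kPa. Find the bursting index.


Formula: Bursting Index = Bursting Strength / Fabric GSM
BI = 749 kPa / 389 g/m^2
BI = 1.925 kPa/(g/m^2)

1.925 kPa/(g/m^2)


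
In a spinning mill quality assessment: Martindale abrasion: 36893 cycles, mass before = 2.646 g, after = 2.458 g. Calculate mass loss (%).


Formula: Mass loss% = ((m_before - m_after) / m_before) * 100
Step 1: Mass loss = 2.646 - 2.458 = 0.188 g
Step 2: Ratio = 0.188 / 2.646 = 0.0710506
Step 3: Mass loss% = 0.0710506 * 100 = 7.10506% ≈ 7.11%

7.11%


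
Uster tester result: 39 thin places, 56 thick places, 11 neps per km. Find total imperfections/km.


Formula: Total = thin places + thick places + neps
Total = 39 + 56 + 11
Total = 106 imperfections/km

106 imperfections/km


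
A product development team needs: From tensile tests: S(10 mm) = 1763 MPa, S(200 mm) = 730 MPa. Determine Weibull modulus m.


Formula: m = ln(L1/L2) / ln(S2/S1)
Step 1: ln(L1/L2) = ln(10/200) = -2.99573
Step 2: S2/S1 = 730/1763 = 0.41407
Step 3: ln(S2/S1) = ln(0.41407) = -0.88172
Step 4: m = -2.99573 / -0.88172 = 3.40

3.40 (Weibull m)


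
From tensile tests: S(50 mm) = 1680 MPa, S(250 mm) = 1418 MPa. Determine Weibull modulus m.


Formula: m = ln(L1/L2) / ln(S2/S1)
Step 1: ln(L1/L2) = ln(50/250) = -1.60944
Step 2: S2/S1 = 1418/1680 = 0.84405
Step 3: ln(S2/S1) = ln(0.84405) = -0.16954
Step 4: m = -1.60944 / -0.16954 = 9.49

9.49 (Weibull m)


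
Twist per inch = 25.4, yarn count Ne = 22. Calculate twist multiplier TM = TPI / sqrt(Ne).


Formula: TM = TPI / sqrt(Ne)
Step 1: sqrt(Ne) = sqrt(22) = 4.6904
Step 2: TM = 25.4 / 4.6904 = 5.42

5.42 TM


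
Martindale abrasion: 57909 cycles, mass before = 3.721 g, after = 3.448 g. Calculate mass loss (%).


Formula: Mass loss% = ((m_before - m_after) / m_before) * 100
Step 1: Mass loss = 3.721 - 3.448 = 0.273 g
Step 2: Ratio = 0.273 / 3.721 = 0.0733674
Step 3: Mass loss% = 0.0733674 * 100 = 7.33674% ≈ 7.34%

7.34%


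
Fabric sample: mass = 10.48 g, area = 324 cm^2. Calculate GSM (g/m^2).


Formula: GSM = mass_g / area_m2
Step 1: Convert area: 324 cm^2 = 324 / 10000 = 0.0324 m^2
Step 2: GSM = 10.48 g / 0.0324 m^2 = 323.5 g/m^2

323.5 g/m^2


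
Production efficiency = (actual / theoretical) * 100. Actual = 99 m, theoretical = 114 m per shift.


Formula: Efficiency% = (Actual output / Theoretical output) * 100
Efficiency% = (99 / 114) * 100
Efficiency% = 0.868421 * 100 = 86.8421% ≈ 86.8%

86.8%


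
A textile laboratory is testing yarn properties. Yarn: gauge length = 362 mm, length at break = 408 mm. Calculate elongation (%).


Formula: Elongation (%) = ((L_break - L0) / L0) * 100
Step 1: Extension = 408 - 362 = 46 mm
Step 2: Elongation = (46 / 362) * 100
Step 3: Elongation = 0.127072 * 100 = 12.7072% ≈ 12.7%

12.7%


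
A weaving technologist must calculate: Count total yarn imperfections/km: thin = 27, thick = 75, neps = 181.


Formula: Total = thin places + thick places + neps
Total = 27 + 75 + 181
Total = 283 imperfections/km

283 imperfections/km


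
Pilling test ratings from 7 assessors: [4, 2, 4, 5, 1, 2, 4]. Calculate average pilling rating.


Formula: Mean = sum / count
Sum = 4 + 2 + 4 + 5 + 1 + 2 + 4 = 22
Mean = 22 / 7 = 3.1

3.1


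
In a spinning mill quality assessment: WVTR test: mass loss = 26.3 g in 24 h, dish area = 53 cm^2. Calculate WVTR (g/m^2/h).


Formula: WVTR = mass_loss / (area * time)
Step 1: Convert area: 53 cm^2 = 0.0053 m^2
Step 2: WVTR = 26.3 g / (0.0053 m^2 * 24 h)
Step 3: WVTR = 26.3 / 0.1272 = 206.8 g/m^2/h

206.8 g/m^2/h


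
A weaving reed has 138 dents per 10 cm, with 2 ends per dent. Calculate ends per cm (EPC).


Formula: EPC = (dents per 10 cm * ends per dent) / 10
Step 1: Total ends per 10 cm = 138 * 2 = 276
Step 2: EPC = 276 / 10 = 27.6 ends/cm

27.6 ends/cm


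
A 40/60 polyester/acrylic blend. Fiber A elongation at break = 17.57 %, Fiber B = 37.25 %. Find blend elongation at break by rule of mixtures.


Formula: Blend property = (fraction_A * property_A) + (fraction_B * property_B)
Step 1: Contribution A = 40/100 * 17.57 % = 7.028 %
Step 2: Contribution B = 60/100 * 37.25 % = 22.35 %
Step 3: Blend elongation at break = 7.028 + 22.35 = 29.378 %

29.378 %


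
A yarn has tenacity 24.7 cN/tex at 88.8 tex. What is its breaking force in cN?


Formula: Breaking force = Tenacity * Linear density
F = 24.7 cN/tex * 88.8 tex
F = 2193.36 cN

2193.36 cN


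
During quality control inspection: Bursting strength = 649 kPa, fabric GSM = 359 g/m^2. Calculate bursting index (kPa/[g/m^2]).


Formula: Bursting Index = Bursting Strength / Fabric GSM
BI = 649 kPa / 359 g/m^2
BI = 1.808 kPa/(g/m^2)

1.808 kPa/(g/m^2)


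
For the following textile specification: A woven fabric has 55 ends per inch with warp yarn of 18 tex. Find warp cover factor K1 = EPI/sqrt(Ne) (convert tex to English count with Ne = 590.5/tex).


Formula: K1 = EPI / sqrt(Ne), with Ne = 590.5 / tex_warp
Step 1: Ne = 590.5 / 18 = 32.806
Step 2: sqrt(Ne) = sqrt(32.806) = 5.7277
Step 3: K1 = 55 / 5.7277 = 9.6

9.6


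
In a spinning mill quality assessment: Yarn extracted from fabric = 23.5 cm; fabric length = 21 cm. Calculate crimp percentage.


Formula: Crimp% = ((L_yarn - L_fabric) / L_fabric) * 100
Step 1: Extension = 23.5 - 21 = 2.5 cm
Step 2: Crimp% = (2.5 / 21) * 100
Step 3: Crimp% = 0.119048 * 100 = 11.9048% ≈ 11.9%

11.9%


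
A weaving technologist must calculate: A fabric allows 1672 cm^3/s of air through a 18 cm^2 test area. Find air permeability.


Formula: Air Permeability = Airflow / Test Area
AP = 1672 cm^3/s / 18 cm^2
AP = 92.9 cm^3/s/cm^2

92.9 cm^3/s/cm^2


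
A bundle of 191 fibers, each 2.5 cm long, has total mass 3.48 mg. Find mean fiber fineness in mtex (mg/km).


Formula: fineness (mtex) = mass (mg) / total length (km) = (mass_mg / total_length_m) * 1000
Step 1: Convert fiber length: 2.5 cm = 0.025 m
Step 2: Total fiber length = 191 * 0.025 = 4.775 m
Step 3: Linear density = 3.48 mg / 4.775 m = 0.7288 mg/m
Step 4: fineness = 0.7288 * 1000 = 728.8 mtex

728.8 mtex


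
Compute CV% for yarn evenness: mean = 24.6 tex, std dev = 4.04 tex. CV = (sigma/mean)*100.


Formula: CV% = (standard deviation / mean) * 100
Step 1: Ratio = 4.04 / 24.6 = 0.164228
Step 2: CV% = 0.164228 * 100 = 16.4228% ≈ 16.4%

16.4%


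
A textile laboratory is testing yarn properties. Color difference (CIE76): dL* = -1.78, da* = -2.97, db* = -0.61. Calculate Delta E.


Formula: Delta E = sqrt(dL*^2 + da*^2 + db*^2)
Step 1: dL*^2 = (-1.78)^2 = 3.1684
Step 2: da*^2 = (-2.97)^2 = 8.8209
Step 3: db*^2 = (-0.61)^2 = 0.3721
Step 4: Sum = 3.1684 + 8.8209 + 0.3721 = 12.3614
Step 5: Delta E = sqrt(12.3614) = 3.52

3.52 Delta E


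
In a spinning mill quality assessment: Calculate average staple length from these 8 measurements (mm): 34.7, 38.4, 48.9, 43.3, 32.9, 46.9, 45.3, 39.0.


Formula: Mean = sum of lengths / count
Sum = 34.7 + 38.4 + 48.9 + 43.3 + 32.9 + 46.9 + 45.3 + 39.0
Sum = 329.4 mm
Mean = 329.4 / 8 = 41.18 mm

41.18 mm


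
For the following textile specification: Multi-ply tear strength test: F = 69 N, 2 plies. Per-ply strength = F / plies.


Formula: Per-ply strength = Total force / Number of plies
Per-ply = 69 N / 2
Per-ply = 34.5 N

34.5 N


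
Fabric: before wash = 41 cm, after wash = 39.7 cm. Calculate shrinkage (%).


Formula: Shrinkage% = ((L_before - L_after) / L_before) * 100
Step 1: Shrinkage = 41 - 39.7 = 1.3 cm
Step 2: Shrinkage% = (1.3 / 41) * 100
Step 3: Shrinkage% = 0.031707 * 100 = 3.1707% ≈ 3.2%

3.2%


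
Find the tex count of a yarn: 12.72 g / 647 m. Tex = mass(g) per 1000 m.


Formula: Tex = (mass_g / length_m) * 1000
Substituting: Tex = (12.72 / 647) * 1000
Intermediate: 12.72 / 647 = 0.01965997 g/m
Tex = 0.01965997 * 1000 = 19.66 tex

19.66 tex


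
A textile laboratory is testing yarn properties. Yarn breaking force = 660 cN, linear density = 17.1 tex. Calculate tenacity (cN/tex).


Formula: Tenacity = Breaking force / Linear density
Tenacity = 660 cN / 17.1 tex
Tenacity = 38.60 cN/tex

38.60 cN/tex


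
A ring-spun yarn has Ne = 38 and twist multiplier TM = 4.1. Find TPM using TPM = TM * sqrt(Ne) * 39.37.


Formula: TPM = TM * sqrt(Ne) * 39.37
Step 1: sqrt(Ne) = sqrt(38) = 6.1644
Step 2: TM * sqrt(Ne) = 4.1 * 6.1644 = 25.274
Step 3: TPM = 25.274 * 39.37 = 995 twists/m

995 twists/m


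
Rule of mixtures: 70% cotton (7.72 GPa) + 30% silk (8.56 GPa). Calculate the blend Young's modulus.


Formula: Blend property = (fraction_A * property_A) + (fraction_B * property_B)
Step 1: Contribution A = 70/100 * 7.72 GPa = 5.404 GPa
Step 2: Contribution B = 30/100 * 8.56 GPa = 2.568 GPa
Step 3: Blend Young's modulus = 5.404 + 2.568 = 7.972 GPa

7.972 GPa


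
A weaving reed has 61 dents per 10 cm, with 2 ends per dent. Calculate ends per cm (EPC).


Formula: EPC = (dents per 10 cm * ends per dent) / 10
Step 1: Total ends per 10 cm = 61 * 2 = 122
Step 2: EPC = 122 / 10 = 12.2 ends/cm

12.2 ends/cm


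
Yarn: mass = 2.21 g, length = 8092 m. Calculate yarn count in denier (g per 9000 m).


Formula: den = (mass_g / length_m) * 9000
Substituting: den = (2.21 / 8092) * 9000
Intermediate: 2.21 / 8092 = 0.00027311 g/m
den = 0.00027311 * 9000 = 2.5 denier

2.5 denier


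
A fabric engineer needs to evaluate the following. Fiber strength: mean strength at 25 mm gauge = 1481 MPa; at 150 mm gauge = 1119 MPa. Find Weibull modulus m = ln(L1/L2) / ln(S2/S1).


Formula: m = ln(L1/L2) / ln(S2/S1)
Step 1: ln(L1/L2) = ln(25/150) = -1.79176
Step 2: S2/S1 = 1119/1481 = 0.75557
Step 3: ln(S2/S1) = ln(0.75557) = -0.28028
Step 4: m = -1.79176 / -0.28028 = 6.39

6.39 (Weibull m)


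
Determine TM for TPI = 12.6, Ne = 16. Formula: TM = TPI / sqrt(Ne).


Formula: TM = TPI / sqrt(Ne)
Step 1: sqrt(Ne) = sqrt(16) = 4
Step 2: TM = 12.6 / 4 = 3.15

3.15 TM


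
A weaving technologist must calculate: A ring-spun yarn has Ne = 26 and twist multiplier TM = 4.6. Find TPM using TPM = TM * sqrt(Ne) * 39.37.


Formula: TPM = TM * sqrt(Ne) * 39.37
Step 1: sqrt(Ne) = sqrt(26) = 5.099
Step 2: TM * sqrt(Ne) = 4.6 * 5.099 = 23.4554
Step 3: TPM = 23.4554 * 39.37 = 923 twists/m

923 twists/m


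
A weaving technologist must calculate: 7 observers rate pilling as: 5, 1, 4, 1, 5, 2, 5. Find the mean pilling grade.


Formula: Mean = sum / count
Sum = 5 + 1 + 4 + 1 + 5 + 2 + 5 = 23
Mean = 23 / 7 = 3.3

3.3


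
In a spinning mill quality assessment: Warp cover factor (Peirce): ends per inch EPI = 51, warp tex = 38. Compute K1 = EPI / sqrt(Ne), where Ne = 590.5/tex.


Formula: K1 = EPI / sqrt(Ne), with Ne = 590.5 / tex_warp
Step 1: Ne = 590.5 / 38 = 15.539
Step 2: sqrt(Ne) = sqrt(15.539) = 3.942
Step 3: K1 = 51 / 3.942 = 12.9

12.9


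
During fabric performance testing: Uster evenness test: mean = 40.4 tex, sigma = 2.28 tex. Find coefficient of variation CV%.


Formula: CV% = (standard deviation / mean) * 100
Step 1: Ratio = 2.28 / 40.4 = 0.056436
Step 2: CV% = 0.056436 * 100 = 5.6436% ≈ 5.6%

5.6%


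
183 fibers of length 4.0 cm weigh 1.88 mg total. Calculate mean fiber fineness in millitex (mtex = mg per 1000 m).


Formula: fineness (mtex) = mass (mg) / total length (km) = (mass_mg / total_length_m) * 1000
Step 1: Convert fiber length: 4.0 cm = 0.04 m
Step 2: Total fiber length = 183 * 0.04 = 7.32 m
Step 3: Linear density = 1.88 mg / 7.32 m = 0.2568 mg/m
Step 4: fineness = 0.2568 * 1000 = 256.8 mtex

256.8 mtex


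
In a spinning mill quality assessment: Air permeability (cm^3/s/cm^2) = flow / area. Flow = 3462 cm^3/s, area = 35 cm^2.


Formula: Air Permeability = Airflow / Test Area
AP = 3462 cm^3/s / 35 cm^2
AP = 98.9 cm^3/s/cm^2

98.9 cm^3/s/cm^2


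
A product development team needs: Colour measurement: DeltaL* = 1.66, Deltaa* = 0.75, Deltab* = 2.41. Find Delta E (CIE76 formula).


Formula: Delta E = sqrt(dL*^2 + da*^2 + db*^2)
Step 1: dL*^2 = 1.66^2 = 2.7556
Step 2: da*^2 = 0.75^2 = 0.5625
Step 3: db*^2 = 2.41^2 = 5.8081
Step 4: Sum = 2.7556 + 0.5625 + 5.8081 = 9.1262
Step 5: Delta E = sqrt(9.1262) = 3.02

3.02 Delta E


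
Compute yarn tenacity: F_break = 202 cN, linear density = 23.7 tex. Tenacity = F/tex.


Formula: Tenacity = Breaking force / Linear density
Tenacity = 202 cN / 23.7 tex
Tenacity = 8.52 cN/tex

8.52 cN/tex


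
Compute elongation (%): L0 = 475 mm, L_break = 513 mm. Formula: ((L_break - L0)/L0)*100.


Formula: Elongation (%) = ((L_break - L0) / L0) * 100
Step 1: Extension = 513 - 475 = 38 mm
Step 2: Elongation = (38 / 475) * 100
Step 3: Elongation = 0.08 * 100 = 8.0%

8.0%


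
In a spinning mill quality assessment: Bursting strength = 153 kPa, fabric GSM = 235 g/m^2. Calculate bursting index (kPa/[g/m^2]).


Formula: Bursting Index = Bursting Strength / Fabric GSM
BI = 153 kPa / 235 g/m^2
BI = 0.651 kPa/(g/m^2)

0.651 kPa/(g/m^2)


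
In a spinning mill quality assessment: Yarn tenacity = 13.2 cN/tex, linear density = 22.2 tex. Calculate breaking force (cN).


Formula: Breaking force = Tenacity * Linear density
F = 13.2 cN/tex * 22.2 tex
F = 293.04 cN

293.04 cN


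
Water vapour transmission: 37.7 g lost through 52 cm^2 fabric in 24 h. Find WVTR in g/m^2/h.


Formula: WVTR = mass_loss / (area * time)
Step 1: Convert area: 52 cm^2 = 0.0052 m^2
Step 2: WVTR = 37.7 g / (0.0052 m^2 * 24 h)
Step 3: WVTR = 37.7 / 0.1248 = 302.1 g/m^2/h

302.1 g/m^2/h


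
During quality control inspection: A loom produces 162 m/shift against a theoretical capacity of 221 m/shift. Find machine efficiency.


Formula: Efficiency% = (Actual output / Theoretical output) * 100
Efficiency% = (162 / 221) * 100
Efficiency% = 0.733032 * 100 = 73.3032% ≈ 73.3%

73.3%


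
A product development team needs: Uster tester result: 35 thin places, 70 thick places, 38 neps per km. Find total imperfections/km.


Formula: Total = thin places + thick places + neps
Total = 35 + 70 + 38
Total = 143 imperfections/km

143 imperfections/km


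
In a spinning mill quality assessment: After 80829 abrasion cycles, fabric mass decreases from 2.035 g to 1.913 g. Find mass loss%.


Formula: Mass loss% = ((m_before - m_after) / m_before) * 100
Step 1: Mass loss = 2.035 - 1.913 = 0.122 g
Step 2: Ratio = 0.122 / 2.035 = 0.0599509
Step 3: Mass loss% = 0.0599509 * 100 = 5.99509% ≈ 6.00%

6.00%


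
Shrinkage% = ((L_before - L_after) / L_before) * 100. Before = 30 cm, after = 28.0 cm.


Formula: Shrinkage% = ((L_before - L_after) / L_before) * 100
Step 1: Shrinkage = 30 - 28.0 = 2.0 cm
Step 2: Shrinkage% = (2.0 / 30) * 100
Step 3: Shrinkage% = 0.066667 * 100 = 6.6667% ≈ 6.7%

6.7%


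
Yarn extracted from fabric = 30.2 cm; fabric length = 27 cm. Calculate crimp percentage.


Formula: Crimp% = ((L_yarn - L_fabric) / L_fabric) * 100
Step 1: Extension = 30.2 - 27 = 3.2 cm
Step 2: Crimp% = (3.2 / 27) * 100
Step 3: Crimp% = 0.118519 * 100 = 11.8519% ≈ 11.9%

11.9%


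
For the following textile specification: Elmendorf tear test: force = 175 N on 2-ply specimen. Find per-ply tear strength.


Formula: Per-ply strength = Total force / Number of plies
Per-ply = 175 N / 2
Per-ply = 87.5 N

87.5 N


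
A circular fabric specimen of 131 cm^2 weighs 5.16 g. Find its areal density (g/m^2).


Formula: GSM = mass_g / area_m2
Step 1: Convert area: 131 cm^2 = 131 / 10000 = 0.0131 m^2
Step 2: GSM = 5.16 g / 0.0131 m^2 = 393.9 g/m^2

393.9 g/m^2


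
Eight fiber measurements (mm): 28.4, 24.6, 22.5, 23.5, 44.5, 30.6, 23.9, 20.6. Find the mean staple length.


Formula: Mean = sum of lengths / count
Sum = 28.4 + 24.6 + 22.5 + 23.5 + 44.5 + 30.6 + 23.9 + 20.6
Sum = 218.6 mm
Mean = 218.6 / 8 = 27.33 mm

27.33 mm


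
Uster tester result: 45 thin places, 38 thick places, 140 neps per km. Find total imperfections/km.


Formula: Total = thin places + thick places + neps
Total = 45 + 38 + 140
Total = 223 imperfections/km

223 imperfections/km


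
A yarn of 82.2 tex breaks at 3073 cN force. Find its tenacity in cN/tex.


Formula: Tenacity = Breaking force / Linear density
Tenacity = 3073 cN / 82.2 tex
Tenacity = 37.38 cN/tex

37.38 cN/tex


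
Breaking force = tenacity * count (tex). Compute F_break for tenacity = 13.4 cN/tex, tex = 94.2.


Formula: Breaking force = Tenacity * Linear density
F = 13.4 cN/tex * 94.2 tex
F = 1262.28 cN

1262.28 cN


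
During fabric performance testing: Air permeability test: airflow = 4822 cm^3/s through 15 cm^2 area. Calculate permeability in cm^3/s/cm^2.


Formula: Air Permeability = Airflow / Test Area
AP = 4822 cm^3/s / 15 cm^2
AP = 321.5 cm^3/s/cm^2

321.5 cm^3/s/cm^2


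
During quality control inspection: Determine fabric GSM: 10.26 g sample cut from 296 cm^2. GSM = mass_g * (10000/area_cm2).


Formula: GSM = mass_g / area_m2
Step 1: Convert area: 296 cm^2 = 296 / 10000 = 0.0296 m^2
Step 2: GSM = 10.26 g / 0.0296 m^2 = 346.6 g/m^2

346.6 g/m^2


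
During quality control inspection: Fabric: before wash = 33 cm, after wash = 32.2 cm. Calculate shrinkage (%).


Formula: Shrinkage% = ((L_before - L_after) / L_before) * 100
Step 1: Shrinkage = 33 - 32.2 = 0.8 cm
Step 2: Shrinkage% = (0.8 / 33) * 100
Step 3: Shrinkage% = 0.024242 * 100 = 2.4242% ≈ 2.4%

2.4%


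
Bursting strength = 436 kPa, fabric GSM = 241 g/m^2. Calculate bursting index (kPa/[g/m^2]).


Formula: Bursting Index = Bursting Strength / Fabric GSM
BI = 436 kPa / 241 g/m^2
BI = 1.809 kPa/(g/m^2)

1.809 kPa/(g/m^2)


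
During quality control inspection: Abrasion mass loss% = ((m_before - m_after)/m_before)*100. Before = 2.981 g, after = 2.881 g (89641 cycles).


Formula: Mass loss% = ((m_before - m_after) / m_before) * 100
Step 1: Mass loss = 2.981 - 2.881 = 0.1 g
Step 2: Ratio = 0.1 / 2.981 = 0.0335458
Step 3: Mass loss% = 0.0335458 * 100 = 3.35458% ≈ 3.35%

3.35%


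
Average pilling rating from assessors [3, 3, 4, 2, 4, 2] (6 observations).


Formula: Mean = sum / count
Sum = 3 + 3 + 4 + 2 + 4 + 2 = 18
Mean = 18 / 6 = 3.0

3.0


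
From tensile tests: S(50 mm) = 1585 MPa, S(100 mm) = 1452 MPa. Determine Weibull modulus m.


Formula: m = ln(L1/L2) / ln(S2/S1)
Step 1: ln(L1/L2) = ln(50/100) = -0.69315
Step 2: S2/S1 = 1452/1585 = 0.91609
Step 3: ln(S2/S1) = ln(0.91609) = -0.08764
Step 4: m = -0.69315 / -0.08764 = 7.91

7.91 (Weibull m)


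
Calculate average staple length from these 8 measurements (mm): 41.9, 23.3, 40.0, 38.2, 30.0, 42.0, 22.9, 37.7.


Formula: Mean = sum of lengths / count
Sum = 41.9 + 23.3 + 40.0 + 38.2 + 30.0 + 42.0 + 22.9 + 37.7
Sum = 276.0 mm
Mean = 276.0 / 8 = 34.50 mm

34.50 mm


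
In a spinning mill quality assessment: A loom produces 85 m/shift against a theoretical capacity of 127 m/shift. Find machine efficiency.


Formula: Efficiency% = (Actual output / Theoretical output) * 100
Efficiency% = (85 / 127) * 100
Efficiency% = 0.669291 * 100 = 66.9291% ≈ 66.9%

66.9%


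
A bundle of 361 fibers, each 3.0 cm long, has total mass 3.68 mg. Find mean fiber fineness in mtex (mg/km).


Formula: fineness (mtex) = mass (mg) / total length (km) = (mass_mg / total_length_m) * 1000
Step 1: Convert fiber length: 3.0 cm = 0.03 m
Step 2: Total fiber length = 361 * 0.03 = 10.83 m
Step 3: Linear density = 3.68 mg / 10.83 m = 0.3398 mg/m
Step 4: fineness = 0.3398 * 1000 = 339.8 mtex

339.8 mtex


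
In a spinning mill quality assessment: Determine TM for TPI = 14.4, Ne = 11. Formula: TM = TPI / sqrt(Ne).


Formula: TM = TPI / sqrt(Ne)
Step 1: sqrt(Ne) = sqrt(11) = 3.3166
Step 2: TM = 14.4 / 3.3166 = 4.34

4.34 TM


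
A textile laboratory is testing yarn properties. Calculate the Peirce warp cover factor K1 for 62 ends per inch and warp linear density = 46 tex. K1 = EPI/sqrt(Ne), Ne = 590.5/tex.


Formula: K1 = EPI / sqrt(Ne), with Ne = 590.5 / tex_warp
Step 1: Ne = 590.5 / 46 = 12.837
Step 2: sqrt(Ne) = sqrt(12.837) = 3.5829
Step 3: K1 = 62 / 3.5829 = 17.3

17.3


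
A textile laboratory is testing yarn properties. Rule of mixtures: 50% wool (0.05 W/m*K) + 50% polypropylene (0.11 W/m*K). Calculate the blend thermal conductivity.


Formula: Blend property = (fraction_A * property_A) + (fraction_B * property_B)
Step 1: Contribution A = 50/100 * 0.05 W/m*K = 0.025 W/m*K
Step 2: Contribution B = 50/100 * 0.11 W/m*K = 0.055 W/m*K
Step 3: Blend thermal conductivity = 0.025 + 0.055 = 0.08 W/m*K

0.08 W/m*K


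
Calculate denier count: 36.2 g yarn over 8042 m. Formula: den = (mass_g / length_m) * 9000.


Formula: den = (mass_g / length_m) * 9000
Substituting: den = (36.2 / 8042) * 9000
Intermediate: 36.2 / 8042 = 0.00450137 g/m
den = 0.00450137 * 9000 = 40.5 denier

40.5 denier


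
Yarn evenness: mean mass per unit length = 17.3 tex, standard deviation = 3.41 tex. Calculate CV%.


Formula: CV% = (standard deviation / mean) * 100
Step 1: Ratio = 3.41 / 17.3 = 0.19711
Step 2: CV% = 0.19711 * 100 = 19.711% ≈ 19.7%

19.7%


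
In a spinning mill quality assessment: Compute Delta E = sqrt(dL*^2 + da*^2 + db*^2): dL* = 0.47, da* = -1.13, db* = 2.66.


Formula: Delta E = sqrt(dL*^2 + da*^2 + db*^2)
Step 1: dL*^2 = 0.47^2 = 0.2209
Step 2: da*^2 = (-1.13)^2 = 1.2769
Step 3: db*^2 = 2.66^2 = 7.0756
Step 4: Sum = 0.2209 + 1.2769 + 7.0756 = 8.5734
Step 5: Delta E = sqrt(8.5734) = 2.93

2.93 Delta E


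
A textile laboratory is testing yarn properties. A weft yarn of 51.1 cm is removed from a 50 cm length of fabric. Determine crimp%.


Formula: Crimp% = ((L_yarn - L_fabric) / L_fabric) * 100
Step 1: Extension = 51.1 - 50 = 1.1 cm
Step 2: Crimp% = (1.1 / 50) * 100
Step 3: Crimp% = 0.022 * 100 = 2.2%

2.2%


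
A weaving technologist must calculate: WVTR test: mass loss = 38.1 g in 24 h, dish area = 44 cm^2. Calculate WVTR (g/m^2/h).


Formula: WVTR = mass_loss / (area * time)
Step 1: Convert area: 44 cm^2 = 0.0044 m^2
Step 2: WVTR = 38.1 g / (0.0044 m^2 * 24 h)
Step 3: WVTR = 38.1 / 0.1056 = 360.8 g/m^2/h

360.8 g/m^2/h


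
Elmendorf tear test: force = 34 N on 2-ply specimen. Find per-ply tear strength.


Formula: Per-ply strength = Total force / Number of plies
Per-ply = 34 N / 2
Per-ply = 17 N

17 N


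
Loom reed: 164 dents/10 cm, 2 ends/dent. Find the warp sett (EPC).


Formula: EPC = (dents per 10 cm * ends per dent) / 10
Step 1: Total ends per 10 cm = 164 * 2 = 328
Step 2: EPC = 328 / 10 = 32.8 ends/cm

32.8 ends/cm


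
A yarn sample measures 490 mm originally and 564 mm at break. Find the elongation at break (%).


Formula: Elongation (%) = ((L_break - L0) / L0) * 100
Step 1: Extension = 564 - 490 = 74 mm
Step 2: Elongation = (74 / 490) * 100
Step 3: Elongation = 0.15102 * 100 = 15.102% ≈ 15.1%

15.1%


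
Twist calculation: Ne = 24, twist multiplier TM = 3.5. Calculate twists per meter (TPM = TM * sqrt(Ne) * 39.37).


Formula: TPM = TM * sqrt(Ne) * 39.37
Step 1: sqrt(Ne) = sqrt(24) = 4.899
Step 2: TM * sqrt(Ne) = 3.5 * 4.899 = 17.1465
Step 3: TPM = 17.1465 * 39.37 = 675 twists/m

675 twists/m


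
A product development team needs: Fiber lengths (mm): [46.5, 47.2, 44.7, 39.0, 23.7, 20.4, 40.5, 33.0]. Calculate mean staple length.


Formula: Mean = sum of lengths / count
Sum = 46.5 + 47.2 + 44.7 + 39.0 + 23.7 + 20.4 + 40.5 + 33.0
Sum = 295.0 mm
Mean = 295.0 / 8 = 36.88 mm

36.88 mm


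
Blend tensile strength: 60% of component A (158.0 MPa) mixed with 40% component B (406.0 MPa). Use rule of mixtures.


Formula: Blend property = (fraction_A * property_A) + (fraction_B * property_B)
Step 1: Contribution A = 60/100 * 158.0 MPa = 94.8 MPa
Step 2: Contribution B = 40/100 * 406.0 MPa = 162.4 MPa
Step 3: Blend tensile strength = 94.8 + 162.4 = 257.2 MPa

257.2 MPa


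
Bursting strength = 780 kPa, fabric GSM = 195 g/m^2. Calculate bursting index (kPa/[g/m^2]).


Formula: Bursting Index = Bursting Strength / Fabric GSM
BI = 780 kPa / 195 g/m^2
BI = 4.000 kPa/(g/m^2)

4.000 kPa/(g/m^2)


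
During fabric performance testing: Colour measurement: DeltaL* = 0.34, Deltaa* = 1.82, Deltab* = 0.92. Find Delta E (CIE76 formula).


Formula: Delta E = sqrt(dL*^2 + da*^2 + db*^2)
Step 1: dL*^2 = 0.34^2 = 0.1156
Step 2: da*^2 = 1.82^2 = 3.3124
Step 3: db*^2 = 0.92^2 = 0.8464
Step 4: Sum = 0.1156 + 3.3124 + 0.8464 = 4.2744
Step 5: Delta E = sqrt(4.2744) = 2.07

2.07 Delta E


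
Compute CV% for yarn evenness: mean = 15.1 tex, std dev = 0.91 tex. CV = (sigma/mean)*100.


Formula: CV% = (standard deviation / mean) * 100
Step 1: Ratio = 0.91 / 15.1 = 0.060265
Step 2: CV% = 0.060265 * 100 = 6.0265% ≈ 6.0%

6.0%


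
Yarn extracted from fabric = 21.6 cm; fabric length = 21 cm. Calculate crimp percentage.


Formula: Crimp% = ((L_yarn - L_fabric) / L_fabric) * 100
Step 1: Extension = 21.6 - 21 = 0.6 cm
Step 2: Crimp% = (0.6 / 21) * 100
Step 3: Crimp% = 0.028571 * 100 = 2.8571% ≈ 2.9%

2.9%


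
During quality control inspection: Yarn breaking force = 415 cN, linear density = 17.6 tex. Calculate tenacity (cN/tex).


Formula: Tenacity = Breaking force / Linear density
Tenacity = 415 cN / 17.6 tex
Tenacity = 23.58 cN/tex

23.58 cN/tex


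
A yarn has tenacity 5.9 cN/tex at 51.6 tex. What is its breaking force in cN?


Formula: Breaking force = Tenacity * Linear density
F = 5.9 cN/tex * 51.6 tex
F = 304.44 cN

304.44 cN


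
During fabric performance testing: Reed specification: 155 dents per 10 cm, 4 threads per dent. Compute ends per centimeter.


Formula: EPC = (dents per 10 cm * ends per dent) / 10
Step 1: Total ends per 10 cm = 155 * 4 = 620
Step 2: EPC = 620 / 10 = 62.0 ends/cm

62.0 ends/cm


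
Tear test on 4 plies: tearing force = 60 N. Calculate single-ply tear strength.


Formula: Per-ply strength = Total force / Number of plies
Per-ply = 60 N / 4
Per-ply = 15 N

15 N


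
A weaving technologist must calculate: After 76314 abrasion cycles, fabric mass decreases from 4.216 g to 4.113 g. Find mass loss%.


Formula: Mass loss% = ((m_before - m_after) / m_before) * 100
Step 1: Mass loss = 4.216 - 4.113 = 0.103 g
Step 2: Ratio = 0.103 / 4.216 = 0.0244307
Step 3: Mass loss% = 0.0244307 * 100 = 2.44307% ≈ 2.44%

2.44%


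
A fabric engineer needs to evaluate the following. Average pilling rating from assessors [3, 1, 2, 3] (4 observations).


Formula: Mean = sum / count
Sum = 3 + 1 + 2 + 3 = 9
Mean = 9 / 4 = 2.3

2.3


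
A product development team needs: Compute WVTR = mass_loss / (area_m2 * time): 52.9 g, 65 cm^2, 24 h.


Formula: WVTR = mass_loss / (area * time)
Step 1: Convert area: 65 cm^2 = 0.0065 m^2
Step 2: WVTR = 52.9 g / (0.0065 m^2 * 24 h)
Step 3: WVTR = 52.9 / 0.156 = 339.1 g/m^2/h

339.1 g/m^2/h


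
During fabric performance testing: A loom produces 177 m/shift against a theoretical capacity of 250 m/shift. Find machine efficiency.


Formula: Efficiency% = (Actual output / Theoretical output) * 100
Efficiency% = (177 / 250) * 100
Efficiency% = 0.708 * 100 = 70.8%

70.8%


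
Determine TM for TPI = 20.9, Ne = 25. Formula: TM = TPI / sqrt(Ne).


Formula: TM = TPI / sqrt(Ne)
Step 1: sqrt(Ne) = sqrt(25) = 5
Step 2: TM = 20.9 / 5 = 4.18

4.18 TM


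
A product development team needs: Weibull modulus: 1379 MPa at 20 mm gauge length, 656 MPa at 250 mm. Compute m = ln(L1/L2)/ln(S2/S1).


Formula: m = ln(L1/L2) / ln(S2/S1)
Step 1: ln(L1/L2) = ln(20/250) = -2.52573
Step 2: S2/S1 = 656/1379 = 0.47571
Step 3: ln(S2/S1) = ln(0.47571) = -0.74295
Step 4: m = -2.52573 / -0.74295 = 3.40

3.40 (Weibull m)


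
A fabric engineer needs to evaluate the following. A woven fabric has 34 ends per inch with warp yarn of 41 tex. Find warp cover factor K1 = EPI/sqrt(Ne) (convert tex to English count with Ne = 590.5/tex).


Formula: K1 = EPI / sqrt(Ne), with Ne = 590.5 / tex_warp
Step 1: Ne = 590.5 / 41 = 14.402
Step 2: sqrt(Ne) = sqrt(14.402) = 3.795
Step 3: K1 = 34 / 3.795 = 9.0

9.0


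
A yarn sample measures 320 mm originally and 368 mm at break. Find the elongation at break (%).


Formula: Elongation (%) = ((L_break - L0) / L0) * 100
Step 1: Extension = 368 - 320 = 48 mm
Step 2: Elongation = (48 / 320) * 100
Step 3: Elongation = 0.15 * 100 = 15.0%

15.0%


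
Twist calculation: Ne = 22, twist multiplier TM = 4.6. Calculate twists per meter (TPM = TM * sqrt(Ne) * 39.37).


Formula: TPM = TM * sqrt(Ne) * 39.37
Step 1: sqrt(Ne) = sqrt(22) = 4.6904
Step 2: TM * sqrt(Ne) = 4.6 * 4.6904 = 21.5758
Step 3: TPM = 21.5758 * 39.37 = 849 twists/m

849 twists/m


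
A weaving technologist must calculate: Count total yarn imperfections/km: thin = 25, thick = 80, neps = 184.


Formula: Total = thin places + thick places + neps
Total = 25 + 80 + 184
Total = 289 imperfections/km

289 imperfections/km


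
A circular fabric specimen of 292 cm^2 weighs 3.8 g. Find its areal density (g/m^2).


Formula: GSM = mass_g / area_m2
Step 1: Convert area: 292 cm^2 = 292 / 10000 = 0.0292 m^2
Step 2: GSM = 3.8 g / 0.0292 m^2 = 130.1 g/m^2

130.1 g/m^2


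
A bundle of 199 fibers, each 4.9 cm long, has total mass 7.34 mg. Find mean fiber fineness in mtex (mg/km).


Formula: fineness (mtex) = mass (mg) / total length (km) = (mass_mg / total_length_m) * 1000
Step 1: Convert fiber length: 4.9 cm = 0.049 m
Step 2: Total fiber length = 199 * 0.049 = 9.751 m
Step 3: Linear density = 7.34 mg / 9.751 m = 0.7527 mg/m
Step 4: fineness = 0.7527 * 1000 = 752.7 mtex

752.7 mtex


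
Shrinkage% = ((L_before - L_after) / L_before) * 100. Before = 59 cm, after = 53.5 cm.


Formula: Shrinkage% = ((L_before - L_after) / L_before) * 100
Step 1: Shrinkage = 59 - 53.5 = 5.5 cm
Step 2: Shrinkage% = (5.5 / 59) * 100
Step 3: Shrinkage% = 0.09322 * 100 = 9.322% ≈ 9.3%

9.3%


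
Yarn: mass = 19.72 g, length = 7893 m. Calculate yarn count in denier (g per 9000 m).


Formula: den = (mass_g / length_m) * 9000
Substituting: den = (19.72 / 7893) * 9000
Intermediate: 19.72 / 7893 = 0.00249842 g/m
den = 0.00249842 * 9000 = 22.5 denier

22.5 denier


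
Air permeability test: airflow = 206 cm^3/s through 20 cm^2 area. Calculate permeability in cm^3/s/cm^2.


Formula: Air Permeability = Airflow / Test Area
AP = 206 cm^3/s / 20 cm^2
AP = 10.3 cm^3/s/cm^2

10.3 cm^3/s/cm^2


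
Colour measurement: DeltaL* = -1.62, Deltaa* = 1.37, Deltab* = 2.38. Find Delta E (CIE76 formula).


Formula: Delta E = sqrt(dL*^2 + da*^2 + db*^2)
Step 1: dL*^2 = (-1.62)^2 = 2.6244
Step 2: da*^2 = 1.37^2 = 1.8769
Step 3: db*^2 = 2.38^2 = 5.6644
Step 4: Sum = 2.6244 + 1.8769 + 5.6644 = 10.1657
Step 5: Delta E = sqrt(10.1657) = 3.19

3.19 Delta E


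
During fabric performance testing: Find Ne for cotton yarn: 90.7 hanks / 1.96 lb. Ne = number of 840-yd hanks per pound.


Formula: Ne = hanks / mass_lb
Substituting: Ne = 90.7 / 1.96
Ne = 46.3

46.3 Ne


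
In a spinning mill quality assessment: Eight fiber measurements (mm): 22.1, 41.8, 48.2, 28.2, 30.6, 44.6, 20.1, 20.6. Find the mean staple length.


Formula: Mean = sum of lengths / count
Sum = 22.1 + 41.8 + 48.2 + 28.2 + 30.6 + 44.6 + 20.1 + 20.6
Sum = 256.2 mm
Mean = 256.2 / 8 = 32.03 mm

32.03 mm


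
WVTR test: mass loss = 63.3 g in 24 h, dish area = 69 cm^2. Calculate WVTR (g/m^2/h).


Formula: WVTR = mass_loss / (area * time)
Step 1: Convert area: 69 cm^2 = 0.0069 m^2
Step 2: WVTR = 63.3 g / (0.0069 m^2 * 24 h)
Step 3: WVTR = 63.3 / 0.1656 = 382.2 g/m^2/h

382.2 g/m^2/h


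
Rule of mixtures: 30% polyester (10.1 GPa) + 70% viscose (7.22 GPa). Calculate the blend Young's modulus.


Formula: Blend property = (fraction_A * property_A) + (fraction_B * property_B)
Step 1: Contribution A = 30/100 * 10.1 GPa = 3.03 GPa
Step 2: Contribution B = 70/100 * 7.22 GPa = 5.054 GPa
Step 3: Blend Young's modulus = 3.03 + 5.054 = 8.084 GPa

8.084 GPa


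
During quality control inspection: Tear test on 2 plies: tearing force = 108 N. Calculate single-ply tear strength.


Formula: Per-ply strength = Total force / Number of plies
Per-ply = 108 N / 2
Per-ply = 54 N

54 N


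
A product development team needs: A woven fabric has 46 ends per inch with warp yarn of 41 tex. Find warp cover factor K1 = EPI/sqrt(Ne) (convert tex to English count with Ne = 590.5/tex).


Formula: K1 = EPI / sqrt(Ne), with Ne = 590.5 / tex_warp
Step 1: Ne = 590.5 / 41 = 14.402
Step 2: sqrt(Ne) = sqrt(14.402) = 3.795
Step 3: K1 = 46 / 3.795 = 12.1

12.1


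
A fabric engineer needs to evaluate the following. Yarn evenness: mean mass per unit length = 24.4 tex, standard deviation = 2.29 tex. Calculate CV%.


Formula: CV% = (standard deviation / mean) * 100
Step 1: Ratio = 2.29 / 24.4 = 0.093852
Step 2: CV% = 0.093852 * 100 = 9.3852% ≈ 9.4%

9.4%


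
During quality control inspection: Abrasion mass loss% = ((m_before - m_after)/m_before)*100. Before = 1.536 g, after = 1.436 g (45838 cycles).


Formula: Mass loss% = ((m_before - m_after) / m_before) * 100
Step 1: Mass loss = 1.536 - 1.436 = 0.1 g
Step 2: Ratio = 0.1 / 1.536 = 0.0651042
Step 3: Mass loss% = 0.0651042 * 100 = 6.51042% ≈ 6.51%

6.51%


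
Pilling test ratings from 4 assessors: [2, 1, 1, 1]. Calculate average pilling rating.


Formula: Mean = sum / count
Sum = 2 + 1 + 1 + 1 = 5
Mean = 5 / 4 = 1.3

1.3


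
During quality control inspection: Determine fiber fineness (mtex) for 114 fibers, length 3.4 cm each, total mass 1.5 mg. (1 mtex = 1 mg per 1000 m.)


Formula: fineness (mtex) = mass (mg) / total length (km) = (mass_mg / total_length_m) * 1000
Step 1: Convert fiber length: 3.4 cm = 0.034 m
Step 2: Total fiber length = 114 * 0.034 = 3.876 m
Step 3: Linear density = 1.5 mg / 3.876 m = 0.3870 mg/m
Step 4: fineness = 0.3870 * 1000 = 387.0 mtex

387.0 mtex


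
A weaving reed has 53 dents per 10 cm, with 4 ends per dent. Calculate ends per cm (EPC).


Formula: EPC = (dents per 10 cm * ends per dent) / 10
Step 1: Total ends per 10 cm = 53 * 4 = 212
Step 2: EPC = 212 / 10 = 21.2 ends/cm

21.2 ends/cm


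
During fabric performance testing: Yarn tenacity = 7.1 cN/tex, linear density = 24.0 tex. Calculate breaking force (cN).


Formula: Breaking force = Tenacity * Linear density
F = 7.1 cN/tex * 24.0 tex
F = 170.40 cN

170.40 cN


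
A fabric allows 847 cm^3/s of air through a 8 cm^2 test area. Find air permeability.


Formula: Air Permeability = Airflow / Test Area
AP = 847 cm^3/s / 8 cm^2
AP = 105.9 cm^3/s/cm^2

105.9 cm^3/s/cm^2


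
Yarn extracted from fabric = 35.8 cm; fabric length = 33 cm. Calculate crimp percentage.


Formula: Crimp% = ((L_yarn - L_fabric) / L_fabric) * 100
Step 1: Extension = 35.8 - 33 = 2.8 cm
Step 2: Crimp% = (2.8 / 33) * 100
Step 3: Crimp% = 0.084848 * 100 = 8.4848% ≈ 8.5%

8.5%


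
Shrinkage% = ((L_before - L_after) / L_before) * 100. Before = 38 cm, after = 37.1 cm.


Formula: Shrinkage% = ((L_before - L_after) / L_before) * 100
Step 1: Shrinkage = 38 - 37.1 = 0.9 cm
Step 2: Shrinkage% = (0.9 / 38) * 100
Step 3: Shrinkage% = 0.023684 * 100 = 2.3684% ≈ 2.4%

2.4%


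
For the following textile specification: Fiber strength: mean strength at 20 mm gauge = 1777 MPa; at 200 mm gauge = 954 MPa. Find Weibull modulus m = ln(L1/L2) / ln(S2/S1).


Formula: m = ln(L1/L2) / ln(S2/S1)
Step 1: ln(L1/L2) = ln(20/200) = -2.30259
Step 2: S2/S1 = 954/1777 = 0.53686
Step 3: ln(S2/S1) = ln(0.53686) = -0.62202
Step 4: m = -2.30259 / -0.62202 = 3.70

3.70 (Weibull m)


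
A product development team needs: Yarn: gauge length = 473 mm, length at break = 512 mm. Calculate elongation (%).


Formula: Elongation (%) = ((L_break - L0) / L0) * 100
Step 1: Extension = 512 - 473 = 39 mm
Step 2: Elongation = (39 / 473) * 100
Step 3: Elongation = 0.082452 * 100 = 8.2452% ≈ 8.2%

8.2%


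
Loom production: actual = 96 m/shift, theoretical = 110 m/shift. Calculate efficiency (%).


Formula: Efficiency% = (Actual output / Theoretical output) * 100
Efficiency% = (96 / 110) * 100
Efficiency% = 0.872727 * 100 = 87.2727% ≈ 87.3%

87.3%


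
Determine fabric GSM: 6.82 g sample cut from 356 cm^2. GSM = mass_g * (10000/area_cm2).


Formula: GSM = mass_g / area_m2
Step 1: Convert area: 356 cm^2 = 356 / 10000 = 0.0356 m^2
Step 2: GSM = 6.82 g / 0.0356 m^2 = 191.6 g/m^2

191.6 g/m^2


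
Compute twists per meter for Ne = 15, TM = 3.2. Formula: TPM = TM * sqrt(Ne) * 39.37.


Formula: TPM = TM * sqrt(Ne) * 39.37
Step 1: sqrt(Ne) = sqrt(15) = 3.873
Step 2: TM * sqrt(Ne) = 3.2 * 3.873 = 12.3936
Step 3: TPM = 12.3936 * 39.37 = 488 twists/m

488 twists/m


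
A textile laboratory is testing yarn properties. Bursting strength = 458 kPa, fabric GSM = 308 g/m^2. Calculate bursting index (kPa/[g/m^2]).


Formula: Bursting Index = Bursting Strength / Fabric GSM
BI = 458 kPa / 308 g/m^2
BI = 1.487 kPa/(g/m^2)

1.487 kPa/(g/m^2)


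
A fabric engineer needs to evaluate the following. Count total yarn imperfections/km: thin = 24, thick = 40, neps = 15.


Formula: Total = thin places + thick places + neps
Total = 24 + 40 + 15
Total = 79 imperfections/km

79 imperfections/km


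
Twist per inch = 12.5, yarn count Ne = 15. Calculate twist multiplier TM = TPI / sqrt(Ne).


Formula: TM = TPI / sqrt(Ne)
Step 1: sqrt(Ne) = sqrt(15) = 3.873
Step 2: TM = 12.5 / 3.873 = 3.23

3.23 TM


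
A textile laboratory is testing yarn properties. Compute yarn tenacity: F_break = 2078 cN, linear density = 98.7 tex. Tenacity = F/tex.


Formula: Tenacity = Breaking force / Linear density
Tenacity = 2078 cN / 98.7 tex
Tenacity = 21.05 cN/tex

21.05 cN/tex


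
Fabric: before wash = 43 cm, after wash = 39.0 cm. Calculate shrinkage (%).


Formula: Shrinkage% = ((L_before - L_after) / L_before) * 100
Step 1: Shrinkage = 43 - 39.0 = 4.0 cm
Step 2: Shrinkage% = (4.0 / 43) * 100
Step 3: Shrinkage% = 0.093023 * 100 = 9.3023% ≈ 9.3%

9.3%


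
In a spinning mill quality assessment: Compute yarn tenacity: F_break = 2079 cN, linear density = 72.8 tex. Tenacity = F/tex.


Formula: Tenacity = Breaking force / Linear density
Tenacity = 2079 cN / 72.8 tex
Tenacity = 28.56 cN/tex

28.56 cN/tex


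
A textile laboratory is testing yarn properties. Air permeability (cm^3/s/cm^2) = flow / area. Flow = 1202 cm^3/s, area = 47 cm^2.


Formula: Air Permeability = Airflow / Test Area
AP = 1202 cm^3/s / 47 cm^2
AP = 25.6 cm^3/s/cm^2

25.6 cm^3/s/cm^2


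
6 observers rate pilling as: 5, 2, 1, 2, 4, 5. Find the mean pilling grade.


Formula: Mean = sum / count
Sum = 5 + 2 + 1 + 2 + 4 + 5 = 19
Mean = 19 / 6 = 3.2

3.2


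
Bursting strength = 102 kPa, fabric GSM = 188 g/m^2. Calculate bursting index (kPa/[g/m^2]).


Formula: Bursting Index = Bursting Strength / Fabric GSM
BI = 102 kPa / 188 g/m^2
BI = 0.543 kPa/(g/m^2)

0.543 kPa/(g/m^2)


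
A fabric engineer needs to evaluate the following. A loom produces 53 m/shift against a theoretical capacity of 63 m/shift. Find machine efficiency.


Formula: Efficiency% = (Actual output / Theoretical output) * 100
Efficiency% = (53 / 63) * 100
Efficiency% = 0.84127 * 100 = 84.127% ≈ 84.1%

84.1%


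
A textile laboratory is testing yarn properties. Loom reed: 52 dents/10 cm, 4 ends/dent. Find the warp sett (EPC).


Formula: EPC = (dents per 10 cm * ends per dent) / 10
Step 1: Total ends per 10 cm = 52 * 4 = 208
Step 2: EPC = 208 / 10 = 20.8 ends/cm

20.8 ends/cm


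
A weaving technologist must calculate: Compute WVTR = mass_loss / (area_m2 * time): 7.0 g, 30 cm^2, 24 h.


Formula: WVTR = mass_loss / (area * time)
Step 1: Convert area: 30 cm^2 = 0.003 m^2
Step 2: WVTR = 7.0 g / (0.003 m^2 * 24 h)
Step 3: WVTR = 7.0 / 0.072 = 97.2 g/m^2/h

97.2 g/m^2/h


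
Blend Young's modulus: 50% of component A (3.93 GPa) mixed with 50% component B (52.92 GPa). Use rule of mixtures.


Formula: Blend property = (fraction_A * property_A) + (fraction_B * property_B)
Step 1: Contribution A = 50/100 * 3.93 GPa = 1.965 GPa
Step 2: Contribution B = 50/100 * 52.92 GPa = 26.46 GPa
Step 3: Blend Young's modulus = 1.965 + 26.46 = 28.425 GPa

28.425 GPa
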